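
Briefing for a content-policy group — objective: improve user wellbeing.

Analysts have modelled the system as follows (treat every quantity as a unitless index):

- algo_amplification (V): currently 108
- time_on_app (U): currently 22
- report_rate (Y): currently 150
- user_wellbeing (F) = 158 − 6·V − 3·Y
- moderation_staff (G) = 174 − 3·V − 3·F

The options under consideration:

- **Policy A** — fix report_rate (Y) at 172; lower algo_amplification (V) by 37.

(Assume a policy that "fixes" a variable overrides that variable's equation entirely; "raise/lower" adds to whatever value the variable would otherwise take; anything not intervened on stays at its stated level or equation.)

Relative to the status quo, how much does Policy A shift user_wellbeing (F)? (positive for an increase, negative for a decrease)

156

Baseline:
  V = 108
  Y = 150
  F = 158 − 6·108 − 3·150 = -940
Policy A (Y := 172, V − 37):
  V = 108 − 37 = 71
  Y = 172
  F = 158 − 6·71 − 3·172 = -784
Change in F: -784 − (-940) = 156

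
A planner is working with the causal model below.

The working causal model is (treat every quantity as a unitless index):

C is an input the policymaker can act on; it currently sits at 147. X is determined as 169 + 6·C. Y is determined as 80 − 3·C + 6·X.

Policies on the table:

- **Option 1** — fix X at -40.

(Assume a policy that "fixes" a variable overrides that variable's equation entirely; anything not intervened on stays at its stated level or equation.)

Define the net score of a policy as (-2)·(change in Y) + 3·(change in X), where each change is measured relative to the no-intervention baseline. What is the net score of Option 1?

9819

Baseline:
  C = 147
  X = 169 + 6·147 = 1051
  Y = 80 − 3·147 + 6·1051 = 5945
Option 1 (X := -40):
  C = 147
  X = -40
  Y = 80 − 3·147 + 6·(-40) = -601
ΔY = -601 − 5945 = -6546; ΔX = -40 − 1051 = -1091
Score = (-2)·(-6546) + 3·(-1091) = 9819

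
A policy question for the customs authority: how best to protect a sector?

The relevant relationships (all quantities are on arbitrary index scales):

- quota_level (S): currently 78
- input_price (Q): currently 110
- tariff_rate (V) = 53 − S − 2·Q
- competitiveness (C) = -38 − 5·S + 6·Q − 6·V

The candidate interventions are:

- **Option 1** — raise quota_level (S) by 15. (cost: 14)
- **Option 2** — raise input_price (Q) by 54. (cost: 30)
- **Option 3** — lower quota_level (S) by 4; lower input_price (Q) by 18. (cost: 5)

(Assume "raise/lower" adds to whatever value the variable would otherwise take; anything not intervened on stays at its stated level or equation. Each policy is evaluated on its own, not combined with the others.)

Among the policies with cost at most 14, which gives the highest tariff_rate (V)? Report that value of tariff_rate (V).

-205

Option 1 (S + 15):
  S = 78 + 15 = 93
  Q = 110
  V = 53 − 93 − 2·110 = -260
Option 3 (S − 4, Q − 18):
  S = 78 − 4 = 74
  Q = 110 − 18 = 92
  V = 53 − 74 − 2·92 = -205
Comparing — Option 1: V=-260, Option 3: V=-205. Highest is -205 (Option 3).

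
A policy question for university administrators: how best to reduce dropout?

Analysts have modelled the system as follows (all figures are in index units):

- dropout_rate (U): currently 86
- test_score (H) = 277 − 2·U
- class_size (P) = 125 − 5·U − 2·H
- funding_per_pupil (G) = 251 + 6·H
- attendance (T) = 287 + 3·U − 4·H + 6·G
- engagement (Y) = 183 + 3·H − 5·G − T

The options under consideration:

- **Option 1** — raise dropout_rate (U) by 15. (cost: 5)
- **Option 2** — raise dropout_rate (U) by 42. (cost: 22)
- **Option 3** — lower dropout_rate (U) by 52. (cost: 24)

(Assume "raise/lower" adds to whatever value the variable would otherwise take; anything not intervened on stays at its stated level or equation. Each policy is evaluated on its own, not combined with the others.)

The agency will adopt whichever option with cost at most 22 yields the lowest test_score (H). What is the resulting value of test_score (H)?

21

Option 1 (U + 15):
  U = 86 + 15 = 101
  H = 277 − 2·101 = 75
Option 2 (U + 42):
  U = 86 + 42 = 128
  H = 277 − 2·128 = 21
Comparing — Option 1: H=75, Option 2: H=21. Lowest is 21 (Option 2).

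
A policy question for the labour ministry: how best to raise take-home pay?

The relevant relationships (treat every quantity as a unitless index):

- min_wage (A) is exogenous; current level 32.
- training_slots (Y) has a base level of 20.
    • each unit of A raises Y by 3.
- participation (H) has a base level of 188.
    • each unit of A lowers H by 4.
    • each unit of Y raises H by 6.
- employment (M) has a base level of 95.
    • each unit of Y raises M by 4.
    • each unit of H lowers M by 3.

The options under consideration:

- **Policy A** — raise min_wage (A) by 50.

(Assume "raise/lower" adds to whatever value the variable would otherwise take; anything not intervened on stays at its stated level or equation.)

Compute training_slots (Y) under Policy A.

266

Policy A (A + 50):
  A = 32 + 50 = 82
  Y = 20 + 3·82 = 266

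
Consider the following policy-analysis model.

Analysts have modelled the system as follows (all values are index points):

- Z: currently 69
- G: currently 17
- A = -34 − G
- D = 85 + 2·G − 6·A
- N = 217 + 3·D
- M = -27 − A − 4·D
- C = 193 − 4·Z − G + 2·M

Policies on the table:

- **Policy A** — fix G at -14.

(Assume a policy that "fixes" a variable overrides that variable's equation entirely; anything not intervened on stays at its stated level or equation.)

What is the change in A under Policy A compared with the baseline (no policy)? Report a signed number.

31

Baseline:
  G = 17
  A = -34 − 17 = -51
Policy A (G := -14):
  G = -14
  A = -34 − (-14) = -20
Change in A: -20 − (-51) = 31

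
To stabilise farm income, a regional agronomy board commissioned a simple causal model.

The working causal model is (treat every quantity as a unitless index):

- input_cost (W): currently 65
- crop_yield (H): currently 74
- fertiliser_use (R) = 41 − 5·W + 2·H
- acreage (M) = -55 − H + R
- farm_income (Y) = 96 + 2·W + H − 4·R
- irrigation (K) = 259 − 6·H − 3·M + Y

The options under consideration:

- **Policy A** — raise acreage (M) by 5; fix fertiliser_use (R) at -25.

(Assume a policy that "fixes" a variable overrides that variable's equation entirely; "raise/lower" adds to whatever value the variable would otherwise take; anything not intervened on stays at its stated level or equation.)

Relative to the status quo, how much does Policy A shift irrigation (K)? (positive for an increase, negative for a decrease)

-792

Baseline:
  W = 65
  H = 74
  R = 41 − 5·65 + 2·74 = -136
  M = -55 − 74 + (-136) = -265
  Y = 96 + 2·65 + 74 − 4·(-136) = 844
  K = 259 − 6·74 − 3·(-265) + 844 = 1454
Policy A (M + 5, R := -25):
  W = 65
  H = 74
  R = -25
  M = -55 − 74 + (-25) (+5 from intervention) = -149
  Y = 96 + 2·65 + 74 − 4·(-25) = 400
  K = 259 − 6·74 − 3·(-149) + 400 = 662
Change in K: 662 − 1454 = -792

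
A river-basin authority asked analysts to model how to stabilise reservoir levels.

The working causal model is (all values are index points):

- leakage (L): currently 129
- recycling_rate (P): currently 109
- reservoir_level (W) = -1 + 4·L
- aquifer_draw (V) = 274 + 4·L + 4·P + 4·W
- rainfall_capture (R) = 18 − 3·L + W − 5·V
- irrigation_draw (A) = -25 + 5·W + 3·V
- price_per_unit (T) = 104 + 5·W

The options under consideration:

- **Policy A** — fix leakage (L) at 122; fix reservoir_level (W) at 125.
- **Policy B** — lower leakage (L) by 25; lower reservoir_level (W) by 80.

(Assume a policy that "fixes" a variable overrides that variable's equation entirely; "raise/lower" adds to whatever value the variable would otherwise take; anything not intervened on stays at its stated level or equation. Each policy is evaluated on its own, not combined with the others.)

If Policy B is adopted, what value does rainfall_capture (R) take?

Policy B (L − 25, W − 80):
  L = 129 − 25 = 104
  P = 109
  W = -1 + 4·104 (−80 from intervention) = 335
  V = 274 + 4·104 + 4·109 + 4·335 = 2466
  R = 18 − 3·104 + 335 − 5·2466 = -12289

-12289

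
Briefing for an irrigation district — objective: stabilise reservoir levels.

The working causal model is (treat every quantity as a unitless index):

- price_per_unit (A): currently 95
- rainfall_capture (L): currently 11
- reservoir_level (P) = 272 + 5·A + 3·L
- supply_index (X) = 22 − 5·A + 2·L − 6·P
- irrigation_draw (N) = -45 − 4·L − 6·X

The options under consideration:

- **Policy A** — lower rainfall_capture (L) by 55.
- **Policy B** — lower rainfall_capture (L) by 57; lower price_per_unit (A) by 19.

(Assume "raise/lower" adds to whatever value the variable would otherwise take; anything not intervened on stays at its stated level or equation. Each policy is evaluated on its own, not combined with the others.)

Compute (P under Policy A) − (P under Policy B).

Policy A (L − 55):
  A = 95
  L = 11 − 55 = -44
  P = 272 + 5·95 + 3·(-44) = 615
Policy B (L − 57, A − 19):
  A = 95 − 19 = 76
  L = 11 − 57 = -46
  P = 272 + 5·76 + 3·(-46) = 514
P: 615 − 514 = 101

101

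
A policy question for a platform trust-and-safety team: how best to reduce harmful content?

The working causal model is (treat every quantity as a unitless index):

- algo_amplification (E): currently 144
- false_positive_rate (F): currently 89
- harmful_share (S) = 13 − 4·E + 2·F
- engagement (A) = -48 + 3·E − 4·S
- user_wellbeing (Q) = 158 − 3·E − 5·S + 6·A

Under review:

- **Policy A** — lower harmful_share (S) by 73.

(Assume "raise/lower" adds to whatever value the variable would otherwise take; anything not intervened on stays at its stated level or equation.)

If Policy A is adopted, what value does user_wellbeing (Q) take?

Policy A (S − 73):
  E = 144
  F = 89
  S = 13 − 4·144 + 2·89 (−73 from intervention) = -458
  A = -48 + 3·144 − 4·(-458) = 2216
  Q = 158 − 3·144 − 5·(-458) + 6·2216 = 15312

15312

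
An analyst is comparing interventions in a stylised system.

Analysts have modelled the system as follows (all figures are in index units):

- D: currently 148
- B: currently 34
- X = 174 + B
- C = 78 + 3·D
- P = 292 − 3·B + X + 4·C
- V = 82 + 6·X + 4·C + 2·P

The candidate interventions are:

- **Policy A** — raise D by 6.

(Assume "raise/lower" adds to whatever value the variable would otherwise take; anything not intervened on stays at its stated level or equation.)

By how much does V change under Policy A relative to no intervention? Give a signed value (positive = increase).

Baseline:
  D = 148
  B = 34
  X = 174 + 34 = 208
  C = 78 + 3·148 = 522
  P = 292 − 3·34 + 208 + 4·522 = 2486
  V = 82 + 6·208 + 4·522 + 2·2486 = 8390
Policy A (D + 6):
  D = 148 + 6 = 154
  B = 34
  X = 174 + 34 = 208
  C = 78 + 3·154 = 540
  P = 292 − 3·34 + 208 + 4·540 = 2558
  V = 82 + 6·208 + 4·540 + 2·2558 = 8606
Change in V: 8606 − 8390 = 216

216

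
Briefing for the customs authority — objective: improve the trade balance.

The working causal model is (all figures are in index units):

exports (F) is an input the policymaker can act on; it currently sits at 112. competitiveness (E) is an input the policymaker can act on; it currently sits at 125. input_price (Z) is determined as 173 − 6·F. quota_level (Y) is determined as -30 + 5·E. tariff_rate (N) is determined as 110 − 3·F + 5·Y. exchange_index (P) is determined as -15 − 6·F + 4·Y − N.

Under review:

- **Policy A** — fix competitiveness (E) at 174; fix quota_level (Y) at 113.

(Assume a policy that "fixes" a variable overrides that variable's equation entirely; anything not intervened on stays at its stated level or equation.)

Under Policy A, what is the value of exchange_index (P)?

-574

Policy A (E := 174, Y := 113):
  F = 112
  E = 174
  Y = 113
  N = 110 − 3·112 + 5·113 = 339
  P = -15 − 6·112 + 4·113 − 339 = -574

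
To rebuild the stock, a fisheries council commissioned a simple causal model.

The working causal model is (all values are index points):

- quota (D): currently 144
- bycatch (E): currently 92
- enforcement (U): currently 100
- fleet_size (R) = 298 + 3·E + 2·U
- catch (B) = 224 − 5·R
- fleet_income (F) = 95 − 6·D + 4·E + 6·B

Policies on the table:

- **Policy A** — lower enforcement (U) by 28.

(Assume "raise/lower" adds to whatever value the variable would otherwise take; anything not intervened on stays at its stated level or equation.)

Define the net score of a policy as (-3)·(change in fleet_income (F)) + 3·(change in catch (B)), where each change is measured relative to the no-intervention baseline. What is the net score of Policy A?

Baseline:
  D = 144
  E = 92
  U = 100
  R = 298 + 3·92 + 2·100 = 774
  B = 224 − 5·774 = -3646
  F = 95 − 6·144 + 4·92 + 6·(-3646) = -22277
Policy A (U − 28):
  D = 144
  E = 92
  U = 100 − 28 = 72
  R = 298 + 3·92 + 2·72 = 718
  B = 224 − 5·718 = -3366
  F = 95 − 6·144 + 4·92 + 6·(-3366) = -20597
ΔF = -20597 − (-22277) = 1680; ΔB = -3366 − (-3646) = 280
Score = (-3)·1680 + 3·280 = -4200

-4200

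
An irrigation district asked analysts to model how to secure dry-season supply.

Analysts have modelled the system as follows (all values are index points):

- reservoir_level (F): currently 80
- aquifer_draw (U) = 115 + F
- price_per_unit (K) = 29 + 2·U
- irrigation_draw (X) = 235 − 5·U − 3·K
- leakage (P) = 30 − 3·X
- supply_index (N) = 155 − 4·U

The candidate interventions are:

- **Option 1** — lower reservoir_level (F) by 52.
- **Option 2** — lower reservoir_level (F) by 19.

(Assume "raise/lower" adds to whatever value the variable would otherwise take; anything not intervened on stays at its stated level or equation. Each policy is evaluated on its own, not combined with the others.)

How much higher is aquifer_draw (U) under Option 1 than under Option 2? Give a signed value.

Option 1 (F − 52):
  F = 80 − 52 = 28
  U = 115 + 28 = 143
Option 2 (F − 19):
  F = 80 − 19 = 61
  U = 115 + 61 = 176
U: 143 − 176 = -33

-33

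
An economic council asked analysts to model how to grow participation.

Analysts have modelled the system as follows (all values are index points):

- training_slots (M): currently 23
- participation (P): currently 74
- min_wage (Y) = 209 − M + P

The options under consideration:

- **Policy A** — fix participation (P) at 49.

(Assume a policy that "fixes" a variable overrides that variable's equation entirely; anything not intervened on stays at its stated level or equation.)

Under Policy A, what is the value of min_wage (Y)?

235

Policy A (P := 49):
  M = 23
  P = 49
  Y = 209 − 23 + 49 = 235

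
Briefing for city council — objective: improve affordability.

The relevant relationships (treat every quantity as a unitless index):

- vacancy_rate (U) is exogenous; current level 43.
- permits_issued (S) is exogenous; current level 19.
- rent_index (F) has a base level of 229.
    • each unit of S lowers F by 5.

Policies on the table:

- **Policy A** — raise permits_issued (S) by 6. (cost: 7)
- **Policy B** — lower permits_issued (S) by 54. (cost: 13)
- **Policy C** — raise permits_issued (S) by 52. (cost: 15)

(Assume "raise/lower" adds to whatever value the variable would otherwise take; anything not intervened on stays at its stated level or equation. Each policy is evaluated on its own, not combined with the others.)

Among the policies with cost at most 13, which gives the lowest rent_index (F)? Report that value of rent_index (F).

Policy A (S + 6):
  S = 19 + 6 = 25
  F = 229 − 5·25 = 104
Policy B (S − 54):
  S = 19 − 54 = -35
  F = 229 − 5·(-35) = 404
Comparing — Policy A: F=104, Policy B: F=404. Lowest is 104 (Policy A).

104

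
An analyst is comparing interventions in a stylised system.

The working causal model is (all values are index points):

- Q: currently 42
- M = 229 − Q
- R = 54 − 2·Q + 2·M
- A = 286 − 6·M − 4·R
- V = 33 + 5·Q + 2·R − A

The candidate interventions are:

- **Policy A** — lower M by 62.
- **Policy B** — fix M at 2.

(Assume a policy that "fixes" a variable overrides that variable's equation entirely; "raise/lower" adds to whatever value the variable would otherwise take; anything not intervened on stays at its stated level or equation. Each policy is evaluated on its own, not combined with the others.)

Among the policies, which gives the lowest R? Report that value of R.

Policy A (M − 62):
  Q = 42
  M = 229 − 42 (−62 from intervention) = 125
  R = 54 − 2·42 + 2·125 = 220
Policy B (M := 2):
  Q = 42
  M = 2
  R = 54 − 2·42 + 2·2 = -26
Comparing — Policy A: R=220, Policy B: R=-26. Lowest is -26 (Policy B).

-26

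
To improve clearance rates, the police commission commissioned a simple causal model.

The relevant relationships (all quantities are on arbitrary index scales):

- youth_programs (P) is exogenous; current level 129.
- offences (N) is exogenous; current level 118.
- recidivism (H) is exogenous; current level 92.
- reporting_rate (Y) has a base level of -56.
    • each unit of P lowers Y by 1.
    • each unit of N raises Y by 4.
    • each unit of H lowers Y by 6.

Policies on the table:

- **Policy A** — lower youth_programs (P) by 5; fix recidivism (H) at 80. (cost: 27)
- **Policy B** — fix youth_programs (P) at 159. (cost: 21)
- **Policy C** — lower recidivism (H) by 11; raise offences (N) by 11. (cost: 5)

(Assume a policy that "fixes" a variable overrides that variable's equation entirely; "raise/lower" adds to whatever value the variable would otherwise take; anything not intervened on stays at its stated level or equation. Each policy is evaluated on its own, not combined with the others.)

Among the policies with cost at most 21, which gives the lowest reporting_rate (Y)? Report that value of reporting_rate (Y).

Policy B (P := 159):
  P = 159
  N = 118
  H = 92
  Y = -56 − 159 + 4·118 − 6·92 = -295
Policy C (H − 11, N + 11):
  P = 129
  N = 118 + 11 = 129
  H = 92 − 11 = 81
  Y = -56 − 129 + 4·129 − 6·81 = -155
Comparing — Policy B: Y=-295, Policy C: Y=-155. Lowest is -295 (Policy B).

-295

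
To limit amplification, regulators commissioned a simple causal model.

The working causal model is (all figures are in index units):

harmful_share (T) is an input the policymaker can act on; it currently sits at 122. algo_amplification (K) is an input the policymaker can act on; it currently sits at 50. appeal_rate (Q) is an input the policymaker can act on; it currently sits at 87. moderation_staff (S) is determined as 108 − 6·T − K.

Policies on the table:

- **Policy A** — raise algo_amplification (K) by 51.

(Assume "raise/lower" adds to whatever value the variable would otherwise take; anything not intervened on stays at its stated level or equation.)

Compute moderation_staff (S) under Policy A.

-725

Policy A (K + 51):
  T = 122
  K = 50 + 51 = 101
  S = 108 − 6·122 − 101 = -725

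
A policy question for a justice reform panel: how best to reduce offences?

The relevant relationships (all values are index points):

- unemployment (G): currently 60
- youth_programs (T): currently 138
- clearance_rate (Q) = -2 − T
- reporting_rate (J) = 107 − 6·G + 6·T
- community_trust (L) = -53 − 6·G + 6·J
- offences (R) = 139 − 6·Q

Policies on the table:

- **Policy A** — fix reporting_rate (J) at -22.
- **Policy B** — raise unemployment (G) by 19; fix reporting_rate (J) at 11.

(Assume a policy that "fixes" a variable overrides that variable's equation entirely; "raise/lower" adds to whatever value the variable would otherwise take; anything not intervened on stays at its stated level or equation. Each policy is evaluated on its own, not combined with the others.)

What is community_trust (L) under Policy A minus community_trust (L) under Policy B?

Policy A (J := -22):
  G = 60
  T = 138
  J = -22
  L = -53 − 6·60 + 6·(-22) = -545
Policy B (G + 19, J := 11):
  G = 60 + 19 = 79
  T = 138
  J = 11
  L = -53 − 6·79 + 6·11 = -461
L: -545 − (-461) = -84

-84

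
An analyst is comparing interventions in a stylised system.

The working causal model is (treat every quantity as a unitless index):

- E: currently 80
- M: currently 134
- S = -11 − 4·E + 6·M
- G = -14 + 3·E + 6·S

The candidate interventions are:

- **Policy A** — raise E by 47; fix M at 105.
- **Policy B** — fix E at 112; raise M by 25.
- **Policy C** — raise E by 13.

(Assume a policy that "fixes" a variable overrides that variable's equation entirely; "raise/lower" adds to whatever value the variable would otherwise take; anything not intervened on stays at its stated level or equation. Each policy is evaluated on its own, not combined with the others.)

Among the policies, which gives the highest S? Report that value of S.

Policy A (E + 47, M := 105):
  E = 80 + 47 = 127
  M = 105
  S = -11 − 4·127 + 6·105 = 111
Policy B (E := 112, M + 25):
  E = 112
  M = 134 + 25 = 159
  S = -11 − 4·112 + 6·159 = 495
Policy C (E + 13):
  E = 80 + 13 = 93
  M = 134
  S = -11 − 4·93 + 6·134 = 421
Comparing — Policy A: S=111, Policy B: S=495, Policy C: S=421. Highest is 495 (Policy B).

495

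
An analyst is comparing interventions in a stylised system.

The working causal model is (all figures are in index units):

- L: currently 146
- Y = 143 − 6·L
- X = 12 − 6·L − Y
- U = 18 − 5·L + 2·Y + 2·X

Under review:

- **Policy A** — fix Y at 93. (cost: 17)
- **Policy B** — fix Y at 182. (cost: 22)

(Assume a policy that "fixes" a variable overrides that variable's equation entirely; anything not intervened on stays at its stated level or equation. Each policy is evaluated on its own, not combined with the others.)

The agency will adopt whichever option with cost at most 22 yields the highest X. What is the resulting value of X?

-957

Policy A (Y := 93):
  L = 146
  Y = 93
  X = 12 − 6·146 − 93 = -957
Policy B (Y := 182):
  L = 146
  Y = 182
  X = 12 − 6·146 − 182 = -1046
Comparing — Policy A: X=-957, Policy B: X=-1046. Highest is -957 (Policy A).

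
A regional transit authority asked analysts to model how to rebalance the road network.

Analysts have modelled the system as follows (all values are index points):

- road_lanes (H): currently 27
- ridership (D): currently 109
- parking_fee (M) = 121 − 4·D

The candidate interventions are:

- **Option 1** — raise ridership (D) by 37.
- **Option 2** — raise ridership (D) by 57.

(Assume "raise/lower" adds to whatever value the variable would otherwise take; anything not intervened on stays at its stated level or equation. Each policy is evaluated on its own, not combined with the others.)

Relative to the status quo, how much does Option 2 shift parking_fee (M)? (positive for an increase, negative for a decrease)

-228

Baseline:
  D = 109
  M = 121 − 4·109 = -315
Option 2 (D + 57):
  D = 109 + 57 = 166
  M = 121 − 4·166 = -543
Change in M: -543 − (-315) = -228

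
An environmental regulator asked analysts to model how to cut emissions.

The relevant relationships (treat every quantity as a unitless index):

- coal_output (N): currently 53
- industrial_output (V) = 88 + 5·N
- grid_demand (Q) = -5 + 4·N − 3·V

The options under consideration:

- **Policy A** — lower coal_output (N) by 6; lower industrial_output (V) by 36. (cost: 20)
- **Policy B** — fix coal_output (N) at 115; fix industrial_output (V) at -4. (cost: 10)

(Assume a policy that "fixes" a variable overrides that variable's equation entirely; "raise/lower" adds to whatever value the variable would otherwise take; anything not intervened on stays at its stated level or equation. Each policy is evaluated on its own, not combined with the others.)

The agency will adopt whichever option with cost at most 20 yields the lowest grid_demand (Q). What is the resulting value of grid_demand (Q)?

Policy A (N − 6, V − 36):
  N = 53 − 6 = 47
  V = 88 + 5·47 (−36 from intervention) = 287
  Q = -5 + 4·47 − 3·287 = -678
Policy B (N := 115, V := -4):
  N = 115
  V = -4
  Q = -5 + 4·115 − 3·(-4) = 467
Comparing — Policy A: Q=-678, Policy B: Q=467. Lowest is -678 (Policy A).

-678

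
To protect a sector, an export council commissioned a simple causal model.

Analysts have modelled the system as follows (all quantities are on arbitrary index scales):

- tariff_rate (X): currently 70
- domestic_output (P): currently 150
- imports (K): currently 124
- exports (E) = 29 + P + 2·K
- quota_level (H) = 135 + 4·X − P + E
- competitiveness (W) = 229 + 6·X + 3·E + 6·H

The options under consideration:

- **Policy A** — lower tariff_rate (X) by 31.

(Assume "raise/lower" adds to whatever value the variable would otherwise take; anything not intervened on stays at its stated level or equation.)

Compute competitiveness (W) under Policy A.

5152

Policy A (X − 31):
  X = 70 − 31 = 39
  P = 150
  K = 124
  E = 29 + 150 + 2·124 = 427
  H = 135 + 4·39 − 150 + 427 = 568
  W = 229 + 6·39 + 3·427 + 6·568 = 5152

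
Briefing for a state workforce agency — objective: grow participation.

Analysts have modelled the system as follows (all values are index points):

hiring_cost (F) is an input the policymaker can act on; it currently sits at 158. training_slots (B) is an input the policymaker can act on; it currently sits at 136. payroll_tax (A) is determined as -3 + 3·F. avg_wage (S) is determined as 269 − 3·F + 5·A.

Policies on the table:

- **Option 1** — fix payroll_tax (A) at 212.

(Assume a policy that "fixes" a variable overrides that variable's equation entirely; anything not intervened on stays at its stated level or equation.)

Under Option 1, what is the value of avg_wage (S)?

Option 1 (A := 212):
  F = 158
  A = 212
  S = 269 − 3·158 + 5·212 = 855

855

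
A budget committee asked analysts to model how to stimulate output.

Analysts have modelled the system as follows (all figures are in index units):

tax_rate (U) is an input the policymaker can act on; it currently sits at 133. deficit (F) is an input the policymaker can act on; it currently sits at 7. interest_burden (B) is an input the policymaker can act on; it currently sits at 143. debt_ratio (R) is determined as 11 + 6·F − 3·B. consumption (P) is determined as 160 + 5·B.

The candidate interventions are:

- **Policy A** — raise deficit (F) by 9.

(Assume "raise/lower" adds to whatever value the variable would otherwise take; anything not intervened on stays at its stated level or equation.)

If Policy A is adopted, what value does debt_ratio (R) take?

-322

Policy A (F + 9):
  F = 7 + 9 = 16
  B = 143
  R = 11 + 6·16 − 3·143 = -322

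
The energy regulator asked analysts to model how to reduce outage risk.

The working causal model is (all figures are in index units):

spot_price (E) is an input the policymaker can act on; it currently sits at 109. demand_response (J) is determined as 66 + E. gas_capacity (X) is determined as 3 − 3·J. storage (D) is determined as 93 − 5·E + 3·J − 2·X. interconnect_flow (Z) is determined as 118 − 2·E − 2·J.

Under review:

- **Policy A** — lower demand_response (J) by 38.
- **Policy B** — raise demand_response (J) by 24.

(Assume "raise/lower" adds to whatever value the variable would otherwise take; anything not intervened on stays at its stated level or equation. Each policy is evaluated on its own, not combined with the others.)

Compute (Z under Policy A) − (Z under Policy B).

Policy A (J − 38):
  E = 109
  J = 66 + 109 (−38 from intervention) = 137
  Z = 118 − 2·109 − 2·137 = -374
Policy B (J + 24):
  E = 109
  J = 66 + 109 (+24 from intervention) = 199
  Z = 118 − 2·109 − 2·199 = -498
Z: -374 − (-498) = 124

124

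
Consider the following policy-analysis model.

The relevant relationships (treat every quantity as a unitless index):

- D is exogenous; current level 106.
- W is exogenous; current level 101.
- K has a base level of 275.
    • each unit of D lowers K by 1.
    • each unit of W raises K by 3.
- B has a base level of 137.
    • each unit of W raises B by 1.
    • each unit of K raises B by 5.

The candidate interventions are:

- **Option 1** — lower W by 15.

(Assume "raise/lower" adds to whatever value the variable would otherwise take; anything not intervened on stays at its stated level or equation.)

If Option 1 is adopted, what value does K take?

427

Option 1 (W − 15):
  D = 106
  W = 101 − 15 = 86
  K = 275 − 106 + 3·86 = 427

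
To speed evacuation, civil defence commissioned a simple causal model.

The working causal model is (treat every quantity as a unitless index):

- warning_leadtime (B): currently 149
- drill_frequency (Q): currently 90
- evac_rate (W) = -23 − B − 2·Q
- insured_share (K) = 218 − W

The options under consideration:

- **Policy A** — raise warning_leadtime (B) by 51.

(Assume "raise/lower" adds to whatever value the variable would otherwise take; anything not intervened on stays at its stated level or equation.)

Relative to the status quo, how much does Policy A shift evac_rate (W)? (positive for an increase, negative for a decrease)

-51

Baseline:
  B = 149
  Q = 90
  W = -23 − 149 − 2·90 = -352
Policy A (B + 51):
  B = 149 + 51 = 200
  Q = 90
  W = -23 − 200 − 2·90 = -403
Change in W: -403 − (-352) = -51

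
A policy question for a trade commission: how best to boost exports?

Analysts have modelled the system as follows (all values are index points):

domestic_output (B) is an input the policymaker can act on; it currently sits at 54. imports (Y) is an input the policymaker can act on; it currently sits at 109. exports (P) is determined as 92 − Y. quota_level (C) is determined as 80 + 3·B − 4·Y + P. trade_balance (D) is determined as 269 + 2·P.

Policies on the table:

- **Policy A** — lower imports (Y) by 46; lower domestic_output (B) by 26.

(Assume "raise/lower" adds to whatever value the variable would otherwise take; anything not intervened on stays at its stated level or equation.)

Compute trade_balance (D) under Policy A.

Policy A (Y − 46, B − 26):
  Y = 109 − 46 = 63
  P = 92 − 63 = 29
  D = 269 + 2·29 = 327

327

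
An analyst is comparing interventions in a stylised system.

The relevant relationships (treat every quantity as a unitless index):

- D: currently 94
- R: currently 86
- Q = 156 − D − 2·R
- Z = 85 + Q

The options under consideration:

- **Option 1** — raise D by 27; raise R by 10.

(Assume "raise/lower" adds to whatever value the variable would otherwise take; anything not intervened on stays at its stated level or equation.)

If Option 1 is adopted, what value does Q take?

-157

Option 1 (D + 27, R + 10):
  D = 94 + 27 = 121
  R = 86 + 10 = 96
  Q = 156 − 121 − 2·96 = -157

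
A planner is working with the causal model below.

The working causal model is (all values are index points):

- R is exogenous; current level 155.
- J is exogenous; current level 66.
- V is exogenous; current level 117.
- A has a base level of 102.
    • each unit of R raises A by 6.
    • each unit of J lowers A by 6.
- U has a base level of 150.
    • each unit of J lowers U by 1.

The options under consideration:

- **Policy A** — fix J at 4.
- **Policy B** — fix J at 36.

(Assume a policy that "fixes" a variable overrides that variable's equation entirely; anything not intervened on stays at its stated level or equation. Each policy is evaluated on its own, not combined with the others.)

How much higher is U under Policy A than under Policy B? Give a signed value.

32

Policy A (J := 4):
  J = 4
  U = 150 − 4 = 146
Policy B (J := 36):
  J = 36
  U = 150 − 36 = 114
U: 146 − 114 = 32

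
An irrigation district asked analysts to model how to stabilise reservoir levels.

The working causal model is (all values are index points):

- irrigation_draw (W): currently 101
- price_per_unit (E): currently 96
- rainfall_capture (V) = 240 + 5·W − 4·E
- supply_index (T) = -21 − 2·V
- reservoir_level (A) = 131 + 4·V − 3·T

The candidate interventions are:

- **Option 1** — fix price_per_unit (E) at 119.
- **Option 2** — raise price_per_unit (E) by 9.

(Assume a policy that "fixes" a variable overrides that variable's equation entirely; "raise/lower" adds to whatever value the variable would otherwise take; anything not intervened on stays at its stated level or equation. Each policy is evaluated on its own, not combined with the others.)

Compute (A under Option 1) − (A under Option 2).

-560

Option 1 (E := 119):
  W = 101
  E = 119
  V = 240 + 5·101 − 4·119 = 269
  T = -21 − 2·269 = -559
  A = 131 + 4·269 − 3·(-559) = 2884
Option 2 (E + 9):
  W = 101
  E = 96 + 9 = 105
  V = 240 + 5·101 − 4·105 = 325
  T = -21 − 2·325 = -671
  A = 131 + 4·325 − 3·(-671) = 3444
A: 2884 − 3444 = -560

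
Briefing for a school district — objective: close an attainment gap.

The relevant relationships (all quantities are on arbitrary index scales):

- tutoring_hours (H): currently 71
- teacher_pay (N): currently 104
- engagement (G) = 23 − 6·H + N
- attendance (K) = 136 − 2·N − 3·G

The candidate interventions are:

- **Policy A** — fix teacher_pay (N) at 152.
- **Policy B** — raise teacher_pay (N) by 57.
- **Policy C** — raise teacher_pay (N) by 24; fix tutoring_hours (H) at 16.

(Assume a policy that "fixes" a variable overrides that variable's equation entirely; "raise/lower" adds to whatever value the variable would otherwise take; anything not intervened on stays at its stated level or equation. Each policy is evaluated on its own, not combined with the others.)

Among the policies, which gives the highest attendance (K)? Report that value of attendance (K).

585

Policy A (N := 152):
  H = 71
  N = 152
  G = 23 − 6·71 + 152 = -251
  K = 136 − 2·152 − 3·(-251) = 585
Policy B (N + 57):
  H = 71
  N = 104 + 57 = 161
  G = 23 − 6·71 + 161 = -242
  K = 136 − 2·161 − 3·(-242) = 540
Policy C (N + 24, H := 16):
  H = 16
  N = 104 + 24 = 128
  G = 23 − 6·16 + 128 = 55
  K = 136 − 2·128 − 3·55 = -285
Comparing — Policy A: K=585, Policy B: K=540, Policy C: K=-285. Highest is 585 (Policy A).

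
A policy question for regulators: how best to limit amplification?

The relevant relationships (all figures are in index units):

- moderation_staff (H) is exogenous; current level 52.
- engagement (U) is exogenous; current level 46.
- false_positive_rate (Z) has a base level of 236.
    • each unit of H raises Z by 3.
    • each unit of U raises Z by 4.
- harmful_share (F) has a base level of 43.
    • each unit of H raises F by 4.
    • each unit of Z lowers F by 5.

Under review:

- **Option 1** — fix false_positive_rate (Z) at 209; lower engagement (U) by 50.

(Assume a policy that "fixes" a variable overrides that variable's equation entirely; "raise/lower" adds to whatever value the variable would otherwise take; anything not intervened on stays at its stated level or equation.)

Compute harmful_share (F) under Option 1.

-794

Option 1 (Z := 209, U − 50):
  H = 52
  U = 46 − 50 = -4
  Z = 209
  F = 43 + 4·52 − 5·209 = -794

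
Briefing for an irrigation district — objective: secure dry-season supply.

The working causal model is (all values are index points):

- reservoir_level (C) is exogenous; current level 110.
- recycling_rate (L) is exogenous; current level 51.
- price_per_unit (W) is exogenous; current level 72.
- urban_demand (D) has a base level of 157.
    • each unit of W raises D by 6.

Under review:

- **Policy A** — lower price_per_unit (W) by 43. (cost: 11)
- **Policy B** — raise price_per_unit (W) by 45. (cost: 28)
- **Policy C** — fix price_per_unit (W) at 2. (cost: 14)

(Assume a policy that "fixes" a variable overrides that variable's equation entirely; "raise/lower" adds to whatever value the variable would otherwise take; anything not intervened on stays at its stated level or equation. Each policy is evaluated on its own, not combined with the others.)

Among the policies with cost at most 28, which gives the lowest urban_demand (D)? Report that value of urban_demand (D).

Policy A (W − 43):
  W = 72 − 43 = 29
  D = 157 + 6·29 = 331
Policy B (W + 45):
  W = 72 + 45 = 117
  D = 157 + 6·117 = 859
Policy C (W := 2):
  W = 2
  D = 157 + 6·2 = 169
Comparing — Policy A: D=331, Policy B: D=859, Policy C: D=169. Lowest is 169 (Policy C).

169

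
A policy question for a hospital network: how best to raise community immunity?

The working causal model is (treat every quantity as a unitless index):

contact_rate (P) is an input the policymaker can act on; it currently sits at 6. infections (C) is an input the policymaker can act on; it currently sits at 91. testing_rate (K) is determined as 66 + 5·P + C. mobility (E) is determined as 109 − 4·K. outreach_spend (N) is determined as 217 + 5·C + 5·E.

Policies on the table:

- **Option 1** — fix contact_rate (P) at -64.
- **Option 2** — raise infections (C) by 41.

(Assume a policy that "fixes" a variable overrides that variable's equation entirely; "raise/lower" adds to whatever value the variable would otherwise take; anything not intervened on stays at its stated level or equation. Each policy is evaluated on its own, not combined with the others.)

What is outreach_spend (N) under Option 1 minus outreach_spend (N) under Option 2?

Option 1 (P := -64):
  P = -64
  C = 91
  K = 66 + 5·(-64) + 91 = -163
  E = 109 − 4·(-163) = 761
  N = 217 + 5·91 + 5·761 = 4477
Option 2 (C + 41):
  P = 6
  C = 91 + 41 = 132
  K = 66 + 5·6 + 132 = 228
  E = 109 − 4·228 = -803
  N = 217 + 5·132 + 5·(-803) = -3138
N: 4477 − (-3138) = 7615

7615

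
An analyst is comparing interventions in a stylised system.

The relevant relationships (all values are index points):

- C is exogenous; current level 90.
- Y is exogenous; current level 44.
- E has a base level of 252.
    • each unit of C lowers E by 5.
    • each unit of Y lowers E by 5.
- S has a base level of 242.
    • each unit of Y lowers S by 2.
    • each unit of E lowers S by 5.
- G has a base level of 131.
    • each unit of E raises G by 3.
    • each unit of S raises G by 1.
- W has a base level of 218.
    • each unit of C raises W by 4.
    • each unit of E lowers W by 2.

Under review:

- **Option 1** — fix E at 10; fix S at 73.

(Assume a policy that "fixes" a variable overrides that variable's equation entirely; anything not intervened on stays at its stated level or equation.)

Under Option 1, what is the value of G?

Option 1 (E := 10, S := 73):
  C = 90
  Y = 44
  E = 10
  S = 73
  G = 131 + 3·10 + 73 = 234

234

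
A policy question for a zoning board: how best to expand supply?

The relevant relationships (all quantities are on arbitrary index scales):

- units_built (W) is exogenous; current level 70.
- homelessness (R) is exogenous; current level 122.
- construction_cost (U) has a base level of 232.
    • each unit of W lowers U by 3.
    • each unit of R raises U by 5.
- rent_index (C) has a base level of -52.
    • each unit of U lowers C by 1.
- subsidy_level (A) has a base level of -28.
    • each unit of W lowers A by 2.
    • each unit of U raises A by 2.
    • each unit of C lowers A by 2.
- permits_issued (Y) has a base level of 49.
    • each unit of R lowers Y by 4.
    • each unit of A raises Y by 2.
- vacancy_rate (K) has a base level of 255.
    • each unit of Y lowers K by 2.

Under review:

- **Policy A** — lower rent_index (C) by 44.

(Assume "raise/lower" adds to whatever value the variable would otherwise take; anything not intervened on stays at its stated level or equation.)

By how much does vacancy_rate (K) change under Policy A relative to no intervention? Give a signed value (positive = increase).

Baseline:
  W = 70
  R = 122
  U = 232 − 3·70 + 5·122 = 632
  C = -52 − 632 = -684
  A = -28 − 2·70 + 2·632 − 2·(-684) = 2464
  Y = 49 − 4·122 + 2·2464 = 4489
  K = 255 − 2·4489 = -8723
Policy A (C − 44):
  W = 70
  R = 122
  U = 232 − 3·70 + 5·122 = 632
  C = -52 − 632 (−44 from intervention) = -728
  A = -28 − 2·70 + 2·632 − 2·(-728) = 2552
  Y = 49 − 4·122 + 2·2552 = 4665
  K = 255 − 2·4665 = -9075
Change in K: -9075 − (-8723) = -352

-352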